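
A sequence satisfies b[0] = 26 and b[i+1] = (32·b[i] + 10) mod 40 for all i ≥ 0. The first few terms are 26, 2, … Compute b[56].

b[0] = 26, b[1] = 2, b[2] = 34, b[3] = 18, b[4] = 26.
The sequence repeats with period 4.
(56 - 0) mod 4 = 0, so b[56] = b[0] = 26.

26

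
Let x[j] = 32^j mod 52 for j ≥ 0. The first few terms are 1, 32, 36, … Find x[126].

x[0] = 1; x[1] = 32; x[2] = 36; x[3] = 8; x[4] = 48; x[5] = 28; x[6] = 12; x[7] = 20; x[8] = 16; x[9] = 44; x[10] = 4; x[11] = 24; x[12] = 40; x[13] = 32.
Since x[13] = x[1] = 32, the sequence is eventually periodic: after a pre-period of length 1 it cycles with period 12.
For j ≥ 1, x[j] depends only on (j - 1) mod 12. (126 - 1) mod 12 = 5, so x[126] = x[6] = 12.

12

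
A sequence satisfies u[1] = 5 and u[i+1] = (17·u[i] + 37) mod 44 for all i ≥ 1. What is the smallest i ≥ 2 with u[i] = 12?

u[1] = 5, u[2] = 34, u[3] = 43, u[4] = 20, u[5] = 25, u[6] = 22, u[7] = 15, u[8] = 28, u[9] = 29, u[10] = 2, u[11] = 27, u[12] = 12, u[13] = 21, u[14] = 42, u[15] = 3, u[16] = 0, u[17] = 37, u[18] = 6, u[19] = 7, u[20] = 24, u[21] = 5.
Since u[21] = u[1] = 5, the sequence is periodic with period 20.
The value 12 first appears (with i ≥ 2) at u[12].

12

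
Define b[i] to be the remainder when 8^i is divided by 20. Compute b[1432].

16

b[0] = 1,  b[1] = 8,  b[2] = 4,  b[3] = 12,  b[4] = 16,  b[5] = 8.
Since b[5] = b[1] = 8, the sequence is eventually periodic: after a pre-period of length 1 it cycles with period 4.
For i ≥ 1, b[i] depends only on (i - 1) mod 4. (1432 - 1) mod 4 = 3, so b[1432] = b[4] = 16.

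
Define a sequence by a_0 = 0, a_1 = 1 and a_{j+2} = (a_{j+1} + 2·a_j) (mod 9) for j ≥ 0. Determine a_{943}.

7

We have a_0 = 0,  a_1 = 1,  a_2 = 1,  a_3 = 3,  a_4 = 5,  a_5 = 2,  a_6 = 3,  a_7 = 7,  a_8 = 4,  a_9 = 0,  a_{10} = 8,  a_{11} = 8,  a_{12} = 6,  a_{13} = 4,  a_{14} = 7,  a_{15} = 6,  a_{16} = 2,  a_{17} = 5,  a_{18} = 0,  a_{19} = 1.
Since (a_{18}, a_{19}) = (a_0, a_1) = (0, 1) (two consecutive terms determine the rest), the sequence is periodic with period 18.
(943 - 0) mod 18 = 7, so a_{943} = a_7 = 7.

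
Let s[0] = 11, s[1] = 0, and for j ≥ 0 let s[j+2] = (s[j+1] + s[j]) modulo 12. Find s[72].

Listing terms: s[0] = 11; s[1] = 0; s[2] = 11; s[3] = 11; s[4] = 10; s[5] = 9; s[6] = 7; s[7] = 4; s[8] = 11; s[9] = 3; s[10] = 2; s[11] = 5; s[12] = 7; s[13] = 0; s[14] = 7; s[15] = 7; s[16] = 2; s[17] = 9; s[18] = 11; s[19] = 8; s[20] = 7; s[21] = 3; s[22] = 10; s[23] = 1; s[24] = 11; s[25] = 0.
Since (s[24], s[25]) = (s[0], s[1]) = (11, 0) (two consecutive terms determine the rest), the sequence is periodic with period 24.
So s[72] = s[0 + ((72-0) mod 24)] = s[0] = 11.

11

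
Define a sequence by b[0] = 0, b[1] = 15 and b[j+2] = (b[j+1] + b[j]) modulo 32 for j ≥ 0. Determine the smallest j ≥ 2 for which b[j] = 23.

11

We have b[0] = 0,  b[1] = 15,  b[2] = 15,  b[3] = 30,  b[4] = 13,  b[5] = 11,  b[6] = 24,  b[7] = 3,  b[8] = 27,  b[9] = 30,  b[10] = 25,  b[11] = 23,  b[12] = 16,  b[13] = 7,  b[14] = 23,  b[15] = 30,  b[16] = 21,  b[17] = 19,  b[18] = 8,  b[19] = 27,  b[20] = 3,  b[21] = 30,  b[22] = 1,  b[23] = 31,  b[24] = 0,  b[25] = 31,  b[26] = 31,  b[27] = 30,  b[28] = 29,  b[29] = 27,  b[30] = 24,  b[31] = 19,  b[32] = 11,  b[33] = 30,  b[34] = 9,  b[35] = 7,  b[36] = 16,  b[37] = 23,  b[38] = 7,  b[39] = 30,  b[40] = 5,  b[41] = 3,  b[42] = 8,  b[43] = 11,  b[44] = 19,  b[45] = 30,  b[46] = 17,  b[47] = 15,  b[48] = 0,  b[49] = 15.
Since (b[48], b[49]) = (b[0], b[1]) = (0, 15) (two consecutive terms determine the rest), the sequence is periodic with period 48.
The value 23 first appears (with j ≥ 2) at b[11].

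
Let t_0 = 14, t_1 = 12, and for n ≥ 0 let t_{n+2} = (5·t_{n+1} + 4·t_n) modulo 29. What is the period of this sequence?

Computing terms: t_0 = 14,  t_1 = 12,  t_2 = 0,  t_3 = 19,  t_4 = 8,  t_5 = 0,  t_6 = 3,  t_7 = 15,  t_8 = 0,  t_9 = 2,  t_{10} = 10,  t_{11} = 0,  t_{12} = 11,  t_{13} = 26,  t_{14} = 0,  t_{15} = 17,  t_{16} = 27,  t_{17} = 0,  t_{18} = 21,  t_{19} = 18,  t_{20} = 0,  t_{21} = 14,  t_{22} = 12.
The sequence repeats with period 21.

21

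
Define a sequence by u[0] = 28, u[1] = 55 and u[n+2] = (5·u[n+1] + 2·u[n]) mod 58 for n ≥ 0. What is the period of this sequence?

28

Computing terms: u[0] = 28; u[1] = 55; u[2] = 41; u[3] = 25; u[4] = 33; u[5] = 41; u[6] = 39; u[7] = 45; u[8] = 13; u[9] = 39; u[10] = 47; u[11] = 23; u[12] = 35; u[13] = 47; u[14] = 15; u[15] = 53; u[16] = 5; u[17] = 15; u[18] = 27; u[19] = 49; u[20] = 9; u[21] = 27; u[22] = 37; u[23] = 7; u[24] = 51; u[25] = 37; u[26] = 55; u[27] = 1; u[28] = 57; u[29] = 55; u[30] = 41.
Since (u[29], u[30]) = (u[1], u[2]) = (55, 41) (two consecutive terms determine the rest), the sequence is eventually periodic: after a pre-period of length 1 it cycles with period 28.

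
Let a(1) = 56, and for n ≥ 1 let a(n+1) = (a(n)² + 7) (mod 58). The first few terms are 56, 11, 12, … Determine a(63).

36

Computing terms: a(1) = 56; a(2) = 11; a(3) = 12; a(4) = 35; a(5) = 14; a(6) = 29; a(7) = 36; a(8) = 27; a(9) = 40; a(10) = 41; a(11) = 6; a(12) = 43; a(13) = 0; a(14) = 7; a(15) = 56.
Since a(15) = a(1) = 56, the sequence is periodic with period 14.
(63 - 1) mod 14 = 6, so a(63) = a(7) = 36.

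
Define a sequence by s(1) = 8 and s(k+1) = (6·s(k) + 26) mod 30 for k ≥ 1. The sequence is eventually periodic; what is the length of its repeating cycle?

We have s(1) = 8; s(2) = 14; s(3) = 20; s(4) = 26; s(5) = 2; s(6) = 8.
The sequence repeats with period 5.

5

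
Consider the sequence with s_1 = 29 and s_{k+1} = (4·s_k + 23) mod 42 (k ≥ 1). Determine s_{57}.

33

Listing terms: s_1 = 29; s_2 = 13; s_3 = 33; s_4 = 29.
Since s_4 = s_1 = 29, the sequence is periodic with period 3.
So s_{57} = s_{1 + ((57-1) mod 3)} = s_3 = 33.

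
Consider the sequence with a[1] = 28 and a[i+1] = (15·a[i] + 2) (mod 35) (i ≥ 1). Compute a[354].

27

Listing terms: a[1] = 28, a[2] = 2, a[3] = 32, a[4] = 27, a[5] = 22, a[6] = 17, a[7] = 12, a[8] = 7, a[9] = 2.
Since a[9] = a[2] = 2, the sequence is eventually periodic: after a pre-period of length 1 it cycles with period 7.
For i ≥ 2, a[i] depends only on (i - 2) mod 7. (354 - 2) mod 7 = 2, so a[354] = a[4] = 27.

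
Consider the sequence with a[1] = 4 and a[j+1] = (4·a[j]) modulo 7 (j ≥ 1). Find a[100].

4

a[1] = 4, a[2] = 2, a[3] = 1, a[4] = 4.
Since a[4] = a[1] = 4, the sequence is periodic with period 3.
(100 - 1) mod 3 = 0, so a[100] = a[1] = 4.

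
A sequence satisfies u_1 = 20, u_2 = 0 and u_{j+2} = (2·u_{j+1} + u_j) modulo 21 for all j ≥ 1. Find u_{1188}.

16

u_1 = 20, u_2 = 0, u_3 = 20, u_4 = 19, u_5 = 16, u_6 = 9, u_7 = 13, u_8 = 14, u_9 = 20, u_{10} = 12, u_{11} = 2, u_{12} = 16, u_{13} = 13, u_{14} = 0, u_{15} = 13, u_{16} = 5, u_{17} = 2, u_{18} = 9, u_{19} = 20, u_{20} = 7, u_{21} = 13, u_{22} = 12, u_{23} = 16, u_{24} = 2, u_{25} = 20, u_{26} = 0.
Since (u_{25}, u_{26}) = (u_1, u_2) = (20, 0) (two consecutive terms determine the rest), the sequence is periodic with period 24.
So u_{1188} = u_{1 + ((1188-1) mod 24)} = u_{12} = 16.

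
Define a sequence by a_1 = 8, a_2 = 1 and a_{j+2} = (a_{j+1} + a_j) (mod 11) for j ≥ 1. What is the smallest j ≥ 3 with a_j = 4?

a_1 = 8,  a_2 = 1,  a_3 = 9,  a_4 = 10,  a_5 = 8,  a_6 = 7,  a_7 = 4,  a_8 = 0,  a_9 = 4,  a_{10} = 4,  a_{11} = 8,  a_{12} = 1.
Since (a_{11}, a_{12}) = (a_1, a_2) = (8, 1) (two consecutive terms determine the rest), the sequence is periodic with period 10.
The value 4 first appears (with j ≥ 3) at a_7.

7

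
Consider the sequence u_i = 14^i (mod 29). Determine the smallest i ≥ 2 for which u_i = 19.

5

u_1 = 14; u_2 = 22; u_3 = 18; u_4 = 20; u_5 = 19; u_6 = 5; u_7 = 12; u_8 = 23; u_9 = 3; u_{10} = 13; u_{11} = 8; u_{12} = 25; u_{13} = 2; u_{14} = 28; u_{15} = 15; u_{16} = 7; u_{17} = 11; u_{18} = 9; u_{19} = 10; u_{20} = 24; u_{21} = 17; u_{22} = 6; u_{23} = 26; u_{24} = 16; u_{25} = 21; u_{26} = 4; u_{27} = 27; u_{28} = 1; u_{29} = 14.
The sequence repeats with period 28.
The value 19 first appears (with i ≥ 2) at u_5.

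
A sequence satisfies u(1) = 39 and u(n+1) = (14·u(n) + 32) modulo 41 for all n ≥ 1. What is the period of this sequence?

8

We have u(1) = 39,  u(2) = 4,  u(3) = 6,  u(4) = 34,  u(5) = 16,  u(6) = 10,  u(7) = 8,  u(8) = 21,  u(9) = 39.
The sequence repeats with period 8.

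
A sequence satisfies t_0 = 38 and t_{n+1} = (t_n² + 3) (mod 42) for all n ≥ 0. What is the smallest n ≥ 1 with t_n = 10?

6

We have t_0 = 38,  t_1 = 19,  t_2 = 28,  t_3 = 31,  t_4 = 40,  t_5 = 7,  t_6 = 10,  t_7 = 19.
Since t_7 = t_1 = 19, the sequence is eventually periodic: after a pre-period of length 1 it cycles with period 6.
The value 10 first appears (with n ≥ 1) at t_6.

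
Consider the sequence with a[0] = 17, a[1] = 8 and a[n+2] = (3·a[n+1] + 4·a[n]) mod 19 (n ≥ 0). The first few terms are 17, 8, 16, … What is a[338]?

2

a[0] = 17, a[1] = 8, a[2] = 16, a[3] = 4, a[4] = 0, a[5] = 16, a[6] = 10, a[7] = 18, a[8] = 18, a[9] = 12, a[10] = 13, a[11] = 11, a[12] = 9, a[13] = 14, a[14] = 2, a[15] = 5, a[16] = 4, a[17] = 13, a[18] = 17, a[19] = 8.
The sequence repeats with period 18.
(338 - 0) mod 18 = 14, so a[338] = a[14] = 2.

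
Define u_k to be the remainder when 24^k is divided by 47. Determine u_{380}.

We have u_1 = 24; u_2 = 12; u_3 = 6; u_4 = 3; u_5 = 25; u_6 = 36; u_7 = 18; u_8 = 9; u_9 = 28; u_{10} = 14; u_{11} = 7; u_{12} = 27; u_{13} = 37; u_{14} = 42; u_{15} = 21; u_{16} = 34; u_{17} = 17; u_{18} = 32; u_{19} = 16; u_{20} = 8; u_{21} = 4; u_{22} = 2; u_{23} = 1; u_{24} = 24.
The sequence repeats with period 23.
(380 - 1) mod 23 = 11, so u_{380} = u_{12} = 27.

27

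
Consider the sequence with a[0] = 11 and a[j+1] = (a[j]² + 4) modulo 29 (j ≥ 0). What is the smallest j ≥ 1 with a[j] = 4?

Computing terms: a[0] = 11, a[1] = 9, a[2] = 27, a[3] = 8, a[4] = 10, a[5] = 17, a[6] = 3, a[7] = 13, a[8] = 28, a[9] = 5, a[10] = 0, a[11] = 4, a[12] = 20, a[13] = 27.
Since a[13] = a[2] = 27, the sequence is eventually periodic: after a pre-period of length 2 it cycles with period 11.
The value 4 first appears (with j ≥ 1) at a[11].

11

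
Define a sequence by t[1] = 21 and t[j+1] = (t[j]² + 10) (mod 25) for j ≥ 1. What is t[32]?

Listing terms: t[1] = 21; t[2] = 1; t[3] = 11; t[4] = 6; t[5] = 21.
The sequence repeats with period 4.
(32 - 1) mod 4 = 3, so t[32] = t[4] = 6.

6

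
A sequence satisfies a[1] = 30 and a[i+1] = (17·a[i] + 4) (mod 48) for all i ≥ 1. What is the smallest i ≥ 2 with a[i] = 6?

3

We have a[1] = 30; a[2] = 34; a[3] = 6; a[4] = 10; a[5] = 30.
The sequence repeats with period 4.
The value 6 first appears (with i ≥ 2) at a[3].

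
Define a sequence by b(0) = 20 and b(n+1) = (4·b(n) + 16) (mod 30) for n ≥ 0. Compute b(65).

b(0) = 20; b(1) = 6; b(2) = 10; b(3) = 26; b(4) = 0; b(5) = 16; b(6) = 20.
Since b(6) = b(0) = 20, the sequence is periodic with period 6.
(65 - 0) mod 6 = 5, so b(65) = b(5) = 16.

16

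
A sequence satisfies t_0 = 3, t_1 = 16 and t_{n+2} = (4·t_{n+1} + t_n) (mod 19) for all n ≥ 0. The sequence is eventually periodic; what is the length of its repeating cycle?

Computing terms: t_0 = 3, t_1 = 16, t_2 = 10, t_3 = 18, t_4 = 6, t_5 = 4, t_6 = 3, t_7 = 16.
The sequence repeats with period 6.

6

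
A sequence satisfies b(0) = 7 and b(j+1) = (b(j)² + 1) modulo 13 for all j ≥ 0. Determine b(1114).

Computing terms: b(0) = 7; b(1) = 11; b(2) = 5; b(3) = 0; b(4) = 1; b(5) = 2; b(6) = 5.
Since b(6) = b(2) = 5, the sequence is eventually periodic: after a pre-period of length 2 it cycles with period 4.
For j ≥ 2, b(j) depends only on (j - 2) mod 4. (1114 - 2) mod 4 = 0, so b(1114) = b(2) = 5.

5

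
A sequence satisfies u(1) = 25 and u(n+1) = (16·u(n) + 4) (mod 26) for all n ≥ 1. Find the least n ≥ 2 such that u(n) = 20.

3

Computing terms: u(1) = 25; u(2) = 14; u(3) = 20; u(4) = 12; u(5) = 14.
Since u(5) = u(2) = 14, the sequence is eventually periodic: after a pre-period of length 1 it cycles with period 3.
The value 20 first appears (with n ≥ 2) at u(3).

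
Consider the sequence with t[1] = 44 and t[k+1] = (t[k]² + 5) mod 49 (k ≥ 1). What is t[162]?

We have t[1] = 44, t[2] = 30, t[3] = 23, t[4] = 44.
The sequence repeats with period 3.
(162 - 1) mod 3 = 2, so t[162] = t[3] = 23.

23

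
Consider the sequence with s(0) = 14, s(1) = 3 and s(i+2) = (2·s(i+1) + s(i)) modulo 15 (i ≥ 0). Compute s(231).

8

Computing terms: s(0) = 14; s(1) = 3; s(2) = 5; s(3) = 13; s(4) = 1; s(5) = 0; s(6) = 1; s(7) = 2; s(8) = 5; s(9) = 12; s(10) = 14; s(11) = 10; s(12) = 4; s(13) = 3; s(14) = 10; s(15) = 8; s(16) = 11; s(17) = 0; s(18) = 11; s(19) = 7; s(20) = 10; s(21) = 12; s(22) = 4; s(23) = 5; s(24) = 14; s(25) = 3.
The sequence repeats with period 24.
So s(231) = s(0 + ((231-0) mod 24)) = s(15) = 8.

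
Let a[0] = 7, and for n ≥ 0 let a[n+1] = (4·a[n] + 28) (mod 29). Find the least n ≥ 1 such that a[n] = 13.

7

a[0] = 7, a[1] = 27, a[2] = 20, a[3] = 21, a[4] = 25, a[5] = 12, a[6] = 18, a[7] = 13, a[8] = 22, a[9] = 0, a[10] = 28, a[11] = 24, a[12] = 8, a[13] = 2, a[14] = 7.
The sequence repeats with period 14.
The value 13 first appears (with n ≥ 1) at a[7].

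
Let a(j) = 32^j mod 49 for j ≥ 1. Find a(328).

a(1) = 32, a(2) = 44, a(3) = 36, a(4) = 25, a(5) = 16, a(6) = 22, a(7) = 18, a(8) = 37, a(9) = 8, a(10) = 11, a(11) = 9, a(12) = 43, a(13) = 4, a(14) = 30, a(15) = 29, a(16) = 46, a(17) = 2, a(18) = 15, a(19) = 39, a(20) = 23, a(21) = 1, a(22) = 32.
The sequence repeats with period 21.
(328 - 1) mod 21 = 12, so a(328) = a(13) = 4.

4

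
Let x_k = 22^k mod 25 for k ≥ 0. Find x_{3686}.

Computing terms: x_0 = 1, x_1 = 22, x_2 = 9, x_3 = 23, x_4 = 6, x_5 = 7, x_6 = 4, x_7 = 13, x_8 = 11, x_9 = 17, x_{10} = 24, x_{11} = 3, x_{12} = 16, x_{13} = 2, x_{14} = 19, x_{15} = 18, x_{16} = 21, x_{17} = 12, x_{18} = 14, x_{19} = 8, x_{20} = 1.
Since x_{20} = x_0 = 1, the sequence is periodic with period 20.
So x_{3686} = x_{0 + ((3686-0) mod 20)} = x_6 = 4.

4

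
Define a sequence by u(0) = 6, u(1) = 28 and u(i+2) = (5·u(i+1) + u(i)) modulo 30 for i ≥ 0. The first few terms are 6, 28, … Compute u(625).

28

Listing terms: u(0) = 6; u(1) = 28; u(2) = 26; u(3) = 8; u(4) = 6; u(5) = 8; u(6) = 16; u(7) = 28; u(8) = 6; u(9) = 28.
The sequence repeats with period 8.
So u(625) = u(0 + ((625-0) mod 8)) = u(1) = 28.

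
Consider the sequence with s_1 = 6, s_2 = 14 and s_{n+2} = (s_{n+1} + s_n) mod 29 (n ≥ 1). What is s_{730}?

Computing terms: s_1 = 6,  s_2 = 14,  s_3 = 20,  s_4 = 5,  s_5 = 25,  s_6 = 1,  s_7 = 26,  s_8 = 27,  s_9 = 24,  s_{10} = 22,  s_{11} = 17,  s_{12} = 10,  s_{13} = 27,  s_{14} = 8,  s_{15} = 6,  s_{16} = 14.
The sequence repeats with period 14.
(730 - 1) mod 14 = 1, so s_{730} = s_2 = 14.

14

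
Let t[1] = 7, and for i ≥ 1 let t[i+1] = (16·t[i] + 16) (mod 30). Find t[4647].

18

Listing terms: t[1] = 7, t[2] = 8, t[3] = 24, t[4] = 10, t[5] = 26, t[6] = 12, t[7] = 28, t[8] = 14, t[9] = 0, t[10] = 16, t[11] = 2, t[12] = 18, t[13] = 4, t[14] = 20, t[15] = 6, t[16] = 22, t[17] = 8.
Since t[17] = t[2] = 8, the sequence is eventually periodic: after a pre-period of length 1 it cycles with period 15.
For i ≥ 2, t[i] depends only on (i - 2) mod 15. (4647 - 2) mod 15 = 10, so t[4647] = t[12] = 18.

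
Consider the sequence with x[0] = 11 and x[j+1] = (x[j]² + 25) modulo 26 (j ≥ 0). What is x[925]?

Listing terms: x[0] = 11,  x[1] = 16,  x[2] = 21,  x[3] = 24,  x[4] = 3,  x[5] = 8,  x[6] = 11.
Since x[6] = x[0] = 11, the sequence is periodic with period 6.
(925 - 0) mod 6 = 1, so x[925] = x[1] = 16.

16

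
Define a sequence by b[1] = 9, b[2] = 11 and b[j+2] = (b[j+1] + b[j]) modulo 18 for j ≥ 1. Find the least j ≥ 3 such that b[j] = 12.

Listing terms: b[1] = 9; b[2] = 11; b[3] = 2; b[4] = 13; b[5] = 15; b[6] = 10; b[7] = 7; b[8] = 17; b[9] = 6; b[10] = 5; b[11] = 11; b[12] = 16; b[13] = 9; b[14] = 7; b[15] = 16; b[16] = 5; b[17] = 3; b[18] = 8; b[19] = 11; b[20] = 1; b[21] = 12; b[22] = 13; b[23] = 7; b[24] = 2; b[25] = 9; b[26] = 11.
Since (b[25], b[26]) = (b[1], b[2]) = (9, 11) (two consecutive terms determine the rest), the sequence is periodic with period 24.
The value 12 first appears (with j ≥ 3) at b[21].

21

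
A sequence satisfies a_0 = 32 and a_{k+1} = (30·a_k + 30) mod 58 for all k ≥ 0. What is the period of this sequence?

We have a_0 = 32,  a_1 = 4,  a_2 = 34,  a_3 = 6,  a_4 = 36,  a_5 = 8,  a_6 = 38,  a_7 = 10,  a_8 = 40,  a_9 = 12,  a_{10} = 42,  a_{11} = 14,  a_{12} = 44,  a_{13} = 16,  a_{14} = 46,  a_{15} = 18,  a_{16} = 48,  a_{17} = 20,  a_{18} = 50,  a_{19} = 22,  a_{20} = 52,  a_{21} = 24,  a_{22} = 54,  a_{23} = 26,  a_{24} = 56,  a_{25} = 28,  a_{26} = 0,  a_{27} = 30,  a_{28} = 2,  a_{29} = 32.
The sequence repeats with period 29.

29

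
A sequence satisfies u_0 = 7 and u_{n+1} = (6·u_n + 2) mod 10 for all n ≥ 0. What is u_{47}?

6

Computing terms: u_0 = 7, u_1 = 4, u_2 = 6, u_3 = 8, u_4 = 0, u_5 = 2, u_6 = 4.
Since u_6 = u_1 = 4, the sequence is eventually periodic: after a pre-period of length 1 it cycles with period 5.
For n ≥ 1, u_n depends only on (n - 1) mod 5. (47 - 1) mod 5 = 1, so u_{47} = u_2 = 6.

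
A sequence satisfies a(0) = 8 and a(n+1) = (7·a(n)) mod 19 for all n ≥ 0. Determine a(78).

Listing terms: a(0) = 8, a(1) = 18, a(2) = 12, a(3) = 8.
The sequence repeats with period 3.
So a(78) = a(0 + ((78-0) mod 3)) = a(0) = 8.

8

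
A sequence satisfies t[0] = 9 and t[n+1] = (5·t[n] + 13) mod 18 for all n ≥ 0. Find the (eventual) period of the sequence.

6

Listing terms: t[0] = 9, t[1] = 4, t[2] = 15, t[3] = 16, t[4] = 3, t[5] = 10, t[6] = 9.
The sequence repeats with period 6.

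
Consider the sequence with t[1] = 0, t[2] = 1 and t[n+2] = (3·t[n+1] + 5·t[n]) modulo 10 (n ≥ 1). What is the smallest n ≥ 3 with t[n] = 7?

5

Listing terms: t[1] = 0, t[2] = 1, t[3] = 3, t[4] = 4, t[5] = 7, t[6] = 1, t[7] = 8, t[8] = 9, t[9] = 7, t[10] = 6, t[11] = 3, t[12] = 9, t[13] = 2, t[14] = 1, t[15] = 3.
Since (t[14], t[15]) = (t[2], t[3]) = (1, 3) (two consecutive terms determine the rest), the sequence is eventually periodic: after a pre-period of length 1 it cycles with period 12.
The value 7 first appears (with n ≥ 3) at t[5].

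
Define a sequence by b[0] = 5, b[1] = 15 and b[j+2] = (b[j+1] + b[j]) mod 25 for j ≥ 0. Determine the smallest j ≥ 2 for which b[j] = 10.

Computing terms: b[0] = 5, b[1] = 15, b[2] = 20, b[3] = 10, b[4] = 5, b[5] = 15.
Since (b[4], b[5]) = (b[0], b[1]) = (5, 15) (two consecutive terms determine the rest), the sequence is periodic with period 4.
The value 10 first appears (with j ≥ 2) at b[3].

3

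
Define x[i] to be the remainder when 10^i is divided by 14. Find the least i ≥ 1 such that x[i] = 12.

5

We have x[0] = 1; x[1] = 10; x[2] = 2; x[3] = 6; x[4] = 4; x[5] = 12; x[6] = 8; x[7] = 10.
Since x[7] = x[1] = 10, the sequence is eventually periodic: after a pre-period of length 1 it cycles with period 6.
The value 12 first appears (with i ≥ 1) at x[5].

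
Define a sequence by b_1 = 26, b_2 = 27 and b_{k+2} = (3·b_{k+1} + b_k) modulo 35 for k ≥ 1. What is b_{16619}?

19

b_1 = 26,  b_2 = 27,  b_3 = 2,  b_4 = 33,  b_5 = 31,  b_6 = 21,  b_7 = 24,  b_8 = 23,  b_9 = 23,  b_{10} = 22,  b_{11} = 19,  b_{12} = 9,  b_{13} = 11,  b_{14} = 7,  b_{15} = 32,  b_{16} = 33,  b_{17} = 26,  b_{18} = 6,  b_{19} = 9,  b_{20} = 33,  b_{21} = 3,  b_{22} = 7,  b_{23} = 24,  b_{24} = 9,  b_{25} = 16,  b_{26} = 22,  b_{27} = 12,  b_{28} = 23,  b_{29} = 11,  b_{30} = 21,  b_{31} = 4,  b_{32} = 33,  b_{33} = 33,  b_{34} = 27,  b_{35} = 9,  b_{36} = 19,  b_{37} = 31,  b_{38} = 7,  b_{39} = 17,  b_{40} = 23,  b_{41} = 16,  b_{42} = 1,  b_{43} = 19,  b_{44} = 23,  b_{45} = 18,  b_{46} = 7,  b_{47} = 4,  b_{48} = 19,  b_{49} = 26,  b_{50} = 27.
The sequence repeats with period 48.
So b_{16619} = b_{1 + ((16619-1) mod 48)} = b_{11} = 19.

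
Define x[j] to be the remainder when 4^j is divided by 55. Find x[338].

Listing terms: x[0] = 1; x[1] = 4; x[2] = 16; x[3] = 9; x[4] = 36; x[5] = 34; x[6] = 26; x[7] = 49; x[8] = 31; x[9] = 14; x[10] = 1.
Since x[10] = x[0] = 1, the sequence is periodic with period 10.
(338 - 0) mod 10 = 8, so x[338] = x[8] = 31.

31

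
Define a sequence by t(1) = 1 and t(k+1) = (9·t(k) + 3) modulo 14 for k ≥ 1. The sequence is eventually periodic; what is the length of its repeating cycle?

t(1) = 1,  t(2) = 12,  t(3) = 13,  t(4) = 8,  t(5) = 5,  t(6) = 6,  t(7) = 1.
Since t(7) = t(1) = 1, the sequence is periodic with period 6.

6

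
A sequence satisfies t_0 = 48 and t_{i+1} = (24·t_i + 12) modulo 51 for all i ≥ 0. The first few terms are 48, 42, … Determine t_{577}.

42

t_0 = 48, t_1 = 42, t_2 = 0, t_3 = 12, t_4 = 45, t_5 = 21, t_6 = 6, t_7 = 3, t_8 = 33, t_9 = 39, t_{10} = 30, t_{11} = 18, t_{12} = 36, t_{13} = 9, t_{14} = 24, t_{15} = 27, t_{16} = 48.
Since t_{16} = t_0 = 48, the sequence is periodic with period 16.
(577 - 0) mod 16 = 1, so t_{577} = t_1 = 42.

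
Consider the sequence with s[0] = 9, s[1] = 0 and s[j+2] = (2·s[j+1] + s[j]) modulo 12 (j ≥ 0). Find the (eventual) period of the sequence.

Computing terms: s[0] = 9,  s[1] = 0,  s[2] = 9,  s[3] = 6,  s[4] = 9,  s[5] = 0.
The sequence repeats with period 4.

4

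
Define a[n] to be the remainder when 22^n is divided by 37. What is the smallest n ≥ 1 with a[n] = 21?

10

We have a[0] = 1,  a[1] = 22,  a[2] = 3,  a[3] = 29,  a[4] = 9,  a[5] = 13,  a[6] = 27,  a[7] = 2,  a[8] = 7,  a[9] = 6,  a[10] = 21,  a[11] = 18,  a[12] = 26,  a[13] = 17,  a[14] = 4,  a[15] = 14,  a[16] = 12,  a[17] = 5,  a[18] = 36,  a[19] = 15,  a[20] = 34,  a[21] = 8,  a[22] = 28,  a[23] = 24,  a[24] = 10,  a[25] = 35,  a[26] = 30,  a[27] = 31,  a[28] = 16,  a[29] = 19,  a[30] = 11,  a[31] = 20,  a[32] = 33,  a[33] = 23,  a[34] = 25,  a[35] = 32,  a[36] = 1.
Since a[36] = a[0] = 1, the sequence is periodic with period 36.
The value 21 first appears (with n ≥ 1) at a[10].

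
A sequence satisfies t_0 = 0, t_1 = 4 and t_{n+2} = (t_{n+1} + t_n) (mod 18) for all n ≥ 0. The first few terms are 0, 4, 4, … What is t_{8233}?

t_0 = 0; t_1 = 4; t_2 = 4; t_3 = 8; t_4 = 12; t_5 = 2; t_6 = 14; t_7 = 16; t_8 = 12; t_9 = 10; t_{10} = 4; t_{11} = 14; t_{12} = 0; t_{13} = 14; t_{14} = 14; t_{15} = 10; t_{16} = 6; t_{17} = 16; t_{18} = 4; t_{19} = 2; t_{20} = 6; t_{21} = 8; t_{22} = 14; t_{23} = 4; t_{24} = 0; t_{25} = 4.
The sequence repeats with period 24.
So t_{8233} = t_{0 + ((8233-0) mod 24)} = t_1 = 4.

4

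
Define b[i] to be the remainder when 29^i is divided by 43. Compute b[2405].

33

b[1] = 29; b[2] = 24; b[3] = 8; b[4] = 17; b[5] = 20; b[6] = 21; b[7] = 7; b[8] = 31; b[9] = 39; b[10] = 13; b[11] = 33; b[12] = 11; b[13] = 18; b[14] = 6; b[15] = 2; b[16] = 15; b[17] = 5; b[18] = 16; b[19] = 34; b[20] = 40; b[21] = 42; b[22] = 14; b[23] = 19; b[24] = 35; b[25] = 26; b[26] = 23; b[27] = 22; b[28] = 36; b[29] = 12; b[30] = 4; b[31] = 30; b[32] = 10; b[33] = 32; b[34] = 25; b[35] = 37; b[36] = 41; b[37] = 28; b[38] = 38; b[39] = 27; b[40] = 9; b[41] = 3; b[42] = 1; b[43] = 29.
The sequence repeats with period 42.
So b[2405] = b[1 + ((2405-1) mod 42)] = b[11] = 33.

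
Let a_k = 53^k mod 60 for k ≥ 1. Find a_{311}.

17

Computing terms: a_1 = 53; a_2 = 49; a_3 = 17; a_4 = 1; a_5 = 53.
Since a_5 = a_1 = 53, the sequence is periodic with period 4.
(311 - 1) mod 4 = 2, so a_{311} = a_3 = 17.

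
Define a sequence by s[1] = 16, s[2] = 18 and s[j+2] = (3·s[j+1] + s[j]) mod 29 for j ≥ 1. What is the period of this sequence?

s[1] = 16; s[2] = 18; s[3] = 12; s[4] = 25; s[5] = 0; s[6] = 25; s[7] = 17; s[8] = 18; s[9] = 13; s[10] = 28; s[11] = 10; s[12] = 0; s[13] = 10; s[14] = 1; s[15] = 13; s[16] = 11; s[17] = 17; s[18] = 4; s[19] = 0; s[20] = 4; s[21] = 12; s[22] = 11; s[23] = 16; s[24] = 1; s[25] = 19; s[26] = 0; s[27] = 19; s[28] = 28; s[29] = 16; s[30] = 18.
Since (s[29], s[30]) = (s[1], s[2]) = (16, 18) (two consecutive terms determine the rest), the sequence is periodic with period 28.

28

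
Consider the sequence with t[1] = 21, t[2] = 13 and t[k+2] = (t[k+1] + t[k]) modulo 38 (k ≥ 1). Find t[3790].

Computing terms: t[1] = 21; t[2] = 13; t[3] = 34; t[4] = 9; t[5] = 5; t[6] = 14; t[7] = 19; t[8] = 33; t[9] = 14; t[10] = 9; t[11] = 23; t[12] = 32; t[13] = 17; t[14] = 11; t[15] = 28; t[16] = 1; t[17] = 29; t[18] = 30; t[19] = 21; t[20] = 13.
The sequence repeats with period 18.
(3790 - 1) mod 18 = 9, so t[3790] = t[10] = 9.

9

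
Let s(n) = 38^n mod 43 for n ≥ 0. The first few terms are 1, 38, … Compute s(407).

We have s(0) = 1, s(1) = 38, s(2) = 25, s(3) = 4, s(4) = 23, s(5) = 14, s(6) = 16, s(7) = 6, s(8) = 13, s(9) = 21, s(10) = 24, s(11) = 9, s(12) = 41, s(13) = 10, s(14) = 36, s(15) = 35, s(16) = 40, s(17) = 15, s(18) = 11, s(19) = 31, s(20) = 17, s(21) = 1.
The sequence repeats with period 21.
So s(407) = s(0 + ((407-0) mod 21)) = s(8) = 13.

13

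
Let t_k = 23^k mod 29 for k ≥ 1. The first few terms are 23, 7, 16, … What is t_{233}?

Computing terms: t_1 = 23,  t_2 = 7,  t_3 = 16,  t_4 = 20,  t_5 = 25,  t_6 = 24,  t_7 = 1,  t_8 = 23.
Since t_8 = t_1 = 23, the sequence is periodic with period 7.
So t_{233} = t_{1 + ((233-1) mod 7)} = t_2 = 7.

7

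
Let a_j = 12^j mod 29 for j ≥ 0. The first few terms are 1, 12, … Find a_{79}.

Computing terms: a_0 = 1; a_1 = 12; a_2 = 28; a_3 = 17; a_4 = 1.
The sequence repeats with period 4.
(79 - 0) mod 4 = 3, so a_{79} = a_3 = 17.

17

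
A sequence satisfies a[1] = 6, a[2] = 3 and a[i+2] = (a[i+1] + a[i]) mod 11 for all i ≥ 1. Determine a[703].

a[1] = 6, a[2] = 3, a[3] = 9, a[4] = 1, a[5] = 10, a[6] = 0, a[7] = 10, a[8] = 10, a[9] = 9, a[10] = 8, a[11] = 6, a[12] = 3.
The sequence repeats with period 10.
So a[703] = a[1 + ((703-1) mod 10)] = a[3] = 9.

9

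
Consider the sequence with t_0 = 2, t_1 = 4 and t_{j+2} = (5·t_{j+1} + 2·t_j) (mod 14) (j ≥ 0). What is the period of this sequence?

Listing terms: t_0 = 2,  t_1 = 4,  t_2 = 10,  t_3 = 2,  t_4 = 2,  t_5 = 0,  t_6 = 4,  t_7 = 6,  t_8 = 10,  t_9 = 6,  t_{10} = 8,  t_{11} = 10,  t_{12} = 10,  t_{13} = 0,  t_{14} = 6,  t_{15} = 2,  t_{16} = 8,  t_{17} = 2,  t_{18} = 12,  t_{19} = 8,  t_{20} = 8,  t_{21} = 0,  t_{22} = 2,  t_{23} = 10,  t_{24} = 12,  t_{25} = 10,  t_{26} = 4,  t_{27} = 12,  t_{28} = 12,  t_{29} = 0,  t_{30} = 10,  t_{31} = 8,  t_{32} = 4,  t_{33} = 8,  t_{34} = 6,  t_{35} = 4,  t_{36} = 4,  t_{37} = 0,  t_{38} = 8,  t_{39} = 12,  t_{40} = 6,  t_{41} = 12,  t_{42} = 2,  t_{43} = 6,  t_{44} = 6,  t_{45} = 0,  t_{46} = 12,  t_{47} = 4,  t_{48} = 2,  t_{49} = 4.
Since (t_{48}, t_{49}) = (t_0, t_1) = (2, 4) (two consecutive terms determine the rest), the sequence is periodic with period 48.

48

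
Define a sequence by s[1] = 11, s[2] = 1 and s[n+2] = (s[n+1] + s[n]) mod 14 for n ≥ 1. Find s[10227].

s[1] = 11,  s[2] = 1,  s[3] = 12,  s[4] = 13,  s[5] = 11,  s[6] = 10,  s[7] = 7,  s[8] = 3,  s[9] = 10,  s[10] = 13,  s[11] = 9,  s[12] = 8,  s[13] = 3,  s[14] = 11,  s[15] = 0,  s[16] = 11,  s[17] = 11,  s[18] = 8,  s[19] = 5,  s[20] = 13,  s[21] = 4,  s[22] = 3,  s[23] = 7,  s[24] = 10,  s[25] = 3,  s[26] = 13,  s[27] = 2,  s[28] = 1,  s[29] = 3,  s[30] = 4,  s[31] = 7,  s[32] = 11,  s[33] = 4,  s[34] = 1,  s[35] = 5,  s[36] = 6,  s[37] = 11,  s[38] = 3,  s[39] = 0,  s[40] = 3,  s[41] = 3,  s[42] = 6,  s[43] = 9,  s[44] = 1,  s[45] = 10,  s[46] = 11,  s[47] = 7,  s[48] = 4,  s[49] = 11,  s[50] = 1.
The sequence repeats with period 48.
(10227 - 1) mod 48 = 2, so s[10227] = s[3] = 12.

12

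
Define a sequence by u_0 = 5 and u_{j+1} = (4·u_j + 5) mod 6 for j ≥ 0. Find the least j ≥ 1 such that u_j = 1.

1

We have u_0 = 5,  u_1 = 1,  u_2 = 3,  u_3 = 5.
The sequence repeats with period 3.
The value 1 first appears (with j ≥ 1) at u_1.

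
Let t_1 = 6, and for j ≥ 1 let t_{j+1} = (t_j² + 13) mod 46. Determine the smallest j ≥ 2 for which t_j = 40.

Listing terms: t_1 = 6; t_2 = 3; t_3 = 22; t_4 = 37; t_5 = 2; t_6 = 17; t_7 = 26; t_8 = 45; t_9 = 14; t_{10} = 25; t_{11} = 40; t_{12} = 3.
Since t_{12} = t_2 = 3, the sequence is eventually periodic: after a pre-period of length 1 it cycles with period 10.
The value 40 first appears (with j ≥ 2) at t_{11}.

11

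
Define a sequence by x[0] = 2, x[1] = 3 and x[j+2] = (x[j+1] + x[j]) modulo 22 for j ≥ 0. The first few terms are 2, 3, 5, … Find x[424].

13

We have x[0] = 2, x[1] = 3, x[2] = 5, x[3] = 8, x[4] = 13, x[5] = 21, x[6] = 12, x[7] = 11, x[8] = 1, x[9] = 12, x[10] = 13, x[11] = 3, x[12] = 16, x[13] = 19, x[14] = 13, x[15] = 10, x[16] = 1, x[17] = 11, x[18] = 12, x[19] = 1, x[20] = 13, x[21] = 14, x[22] = 5, x[23] = 19, x[24] = 2, x[25] = 21, x[26] = 1, x[27] = 0, x[28] = 1, x[29] = 1, x[30] = 2, x[31] = 3.
Since (x[30], x[31]) = (x[0], x[1]) = (2, 3) (two consecutive terms determine the rest), the sequence is periodic with period 30.
So x[424] = x[0 + ((424-0) mod 30)] = x[4] = 13.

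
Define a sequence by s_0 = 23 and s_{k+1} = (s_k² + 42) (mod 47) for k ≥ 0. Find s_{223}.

s_0 = 23, s_1 = 7, s_2 = 44, s_3 = 4, s_4 = 11, s_5 = 22, s_6 = 9, s_7 = 29, s_8 = 37, s_9 = 1, s_{10} = 43, s_{11} = 11.
Since s_{11} = s_4 = 11, the sequence is eventually periodic: after a pre-period of length 4 it cycles with period 7.
For k ≥ 4, s_k depends only on (k - 4) mod 7. (223 - 4) mod 7 = 2, so s_{223} = s_6 = 9.

9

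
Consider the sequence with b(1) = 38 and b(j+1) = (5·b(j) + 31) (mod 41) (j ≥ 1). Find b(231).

8

Listing terms: b(1) = 38, b(2) = 16, b(3) = 29, b(4) = 12, b(5) = 9, b(6) = 35, b(7) = 1, b(8) = 36, b(9) = 6, b(10) = 20, b(11) = 8, b(12) = 30, b(13) = 17, b(14) = 34, b(15) = 37, b(16) = 11, b(17) = 4, b(18) = 10, b(19) = 40, b(20) = 26, b(21) = 38.
Since b(21) = b(1) = 38, the sequence is periodic with period 20.
So b(231) = b(1 + ((231-1) mod 20)) = b(11) = 8.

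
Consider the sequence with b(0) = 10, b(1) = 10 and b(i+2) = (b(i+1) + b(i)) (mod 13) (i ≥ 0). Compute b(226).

7

We have b(0) = 10; b(1) = 10; b(2) = 7; b(3) = 4; b(4) = 11; b(5) = 2; b(6) = 0; b(7) = 2; b(8) = 2; b(9) = 4; b(10) = 6; b(11) = 10; b(12) = 3; b(13) = 0; b(14) = 3; b(15) = 3; b(16) = 6; b(17) = 9; b(18) = 2; b(19) = 11; b(20) = 0; b(21) = 11; b(22) = 11; b(23) = 9; b(24) = 7; b(25) = 3; b(26) = 10; b(27) = 0; b(28) = 10; b(29) = 10.
The sequence repeats with period 28.
So b(226) = b(0 + ((226-0) mod 28)) = b(2) = 7.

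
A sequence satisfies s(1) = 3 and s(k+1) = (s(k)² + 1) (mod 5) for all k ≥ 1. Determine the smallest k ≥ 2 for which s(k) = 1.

s(1) = 3,  s(2) = 0,  s(3) = 1,  s(4) = 2,  s(5) = 0.
Since s(5) = s(2) = 0, the sequence is eventually periodic: after a pre-period of length 1 it cycles with period 3.
The value 1 first appears (with k ≥ 2) at s(3).

3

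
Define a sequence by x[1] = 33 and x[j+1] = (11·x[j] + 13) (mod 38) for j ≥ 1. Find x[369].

Listing terms: x[1] = 33; x[2] = 34; x[3] = 7; x[4] = 14; x[5] = 15; x[6] = 26; x[7] = 33.
The sequence repeats with period 6.
So x[369] = x[1 + ((369-1) mod 6)] = x[3] = 7.

7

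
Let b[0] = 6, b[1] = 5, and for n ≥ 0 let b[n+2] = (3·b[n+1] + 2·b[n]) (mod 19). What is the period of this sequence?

Computing terms: b[0] = 6, b[1] = 5, b[2] = 8, b[3] = 15, b[4] = 4, b[5] = 4, b[6] = 1, b[7] = 11, b[8] = 16, b[9] = 13, b[10] = 14, b[11] = 11, b[12] = 4, b[13] = 15, b[14] = 15, b[15] = 18, b[16] = 8, b[17] = 3, b[18] = 6, b[19] = 5.
The sequence repeats with period 18.

18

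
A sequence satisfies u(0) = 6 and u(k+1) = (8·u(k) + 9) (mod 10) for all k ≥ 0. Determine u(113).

7

Listing terms: u(0) = 6, u(1) = 7, u(2) = 5, u(3) = 9, u(4) = 1, u(5) = 7.
Since u(5) = u(1) = 7, the sequence is eventually periodic: after a pre-period of length 1 it cycles with period 4.
For k ≥ 1, u(k) depends only on (k - 1) mod 4. (113 - 1) mod 4 = 0, so u(113) = u(1) = 7.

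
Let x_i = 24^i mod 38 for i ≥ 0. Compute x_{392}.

Computing terms: x_0 = 1,  x_1 = 24,  x_2 = 6,  x_3 = 30,  x_4 = 36,  x_5 = 28,  x_6 = 26,  x_7 = 16,  x_8 = 4,  x_9 = 20,  x_{10} = 24.
Since x_{10} = x_1 = 24, the sequence is eventually periodic: after a pre-period of length 1 it cycles with period 9.
For i ≥ 1, x_i depends only on (i - 1) mod 9. (392 - 1) mod 9 = 4, so x_{392} = x_5 = 28.

28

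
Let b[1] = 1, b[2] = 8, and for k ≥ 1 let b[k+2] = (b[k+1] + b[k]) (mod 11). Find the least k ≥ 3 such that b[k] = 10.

6

Listing terms: b[1] = 1; b[2] = 8; b[3] = 9; b[4] = 6; b[5] = 4; b[6] = 10; b[7] = 3; b[8] = 2; b[9] = 5; b[10] = 7; b[11] = 1; b[12] = 8.
Since (b[11], b[12]) = (b[1], b[2]) = (1, 8) (two consecutive terms determine the rest), the sequence is periodic with period 10.
The value 10 first appears (with k ≥ 3) at b[6].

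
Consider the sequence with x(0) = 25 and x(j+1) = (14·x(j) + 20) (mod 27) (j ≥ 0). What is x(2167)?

19

x(0) = 25, x(1) = 19, x(2) = 16, x(3) = 1, x(4) = 7, x(5) = 10, x(6) = 25.
The sequence repeats with period 6.
So x(2167) = x(0 + ((2167-0) mod 6)) = x(1) = 19.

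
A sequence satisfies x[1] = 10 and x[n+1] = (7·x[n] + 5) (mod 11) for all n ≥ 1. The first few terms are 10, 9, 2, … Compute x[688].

0

Computing terms: x[1] = 10, x[2] = 9, x[3] = 2, x[4] = 8, x[5] = 6, x[6] = 3, x[7] = 4, x[8] = 0, x[9] = 5, x[10] = 7, x[11] = 10.
The sequence repeats with period 10.
So x[688] = x[1 + ((688-1) mod 10)] = x[8] = 0.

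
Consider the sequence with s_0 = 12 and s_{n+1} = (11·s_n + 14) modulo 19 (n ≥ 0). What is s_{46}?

13

s_0 = 12,  s_1 = 13,  s_2 = 5,  s_3 = 12.
The sequence repeats with period 3.
So s_{46} = s_{0 + ((46-0) mod 3)} = s_1 = 13.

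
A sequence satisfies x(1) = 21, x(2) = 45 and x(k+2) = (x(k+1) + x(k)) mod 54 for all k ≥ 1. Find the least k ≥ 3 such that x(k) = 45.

Computing terms: x(1) = 21; x(2) = 45; x(3) = 12; x(4) = 3; x(5) = 15; x(6) = 18; x(7) = 33; x(8) = 51; x(9) = 30; x(10) = 27; x(11) = 3; x(12) = 30; x(13) = 33; x(14) = 9; x(15) = 42; x(16) = 51; x(17) = 39; x(18) = 36; x(19) = 21; x(20) = 3; x(21) = 24; x(22) = 27; x(23) = 51; x(24) = 24; x(25) = 21; x(26) = 45.
Since (x(25), x(26)) = (x(1), x(2)) = (21, 45) (two consecutive terms determine the rest), the sequence is periodic with period 24.
The value 45 next appears (with k ≥ 3) at x(26).

26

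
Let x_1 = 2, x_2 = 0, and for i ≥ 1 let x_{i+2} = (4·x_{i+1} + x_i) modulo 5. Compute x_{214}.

Computing terms: x_1 = 2,  x_2 = 0,  x_3 = 2,  x_4 = 3,  x_5 = 4,  x_6 = 4,  x_7 = 0,  x_8 = 4,  x_9 = 1,  x_{10} = 3,  x_{11} = 3,  x_{12} = 0,  x_{13} = 3,  x_{14} = 2,  x_{15} = 1,  x_{16} = 1,  x_{17} = 0,  x_{18} = 1,  x_{19} = 4,  x_{20} = 2,  x_{21} = 2,  x_{22} = 0.
Since (x_{21}, x_{22}) = (x_1, x_2) = (2, 0) (two consecutive terms determine the rest), the sequence is periodic with period 20.
(214 - 1) mod 20 = 13, so x_{214} = x_{14} = 2.

2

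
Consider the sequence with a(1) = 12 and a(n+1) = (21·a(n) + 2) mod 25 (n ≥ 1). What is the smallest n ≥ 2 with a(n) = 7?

11

We have a(1) = 12,  a(2) = 4,  a(3) = 11,  a(4) = 8,  a(5) = 20,  a(6) = 22,  a(7) = 14,  a(8) = 21,  a(9) = 18,  a(10) = 5,  a(11) = 7,  a(12) = 24,  a(13) = 6,  a(14) = 3,  a(15) = 15,  a(16) = 17,  a(17) = 9,  a(18) = 16,  a(19) = 13,  a(20) = 0,  a(21) = 2,  a(22) = 19,  a(23) = 1,  a(24) = 23,  a(25) = 10,  a(26) = 12.
Since a(26) = a(1) = 12, the sequence is periodic with period 25.
The value 7 first appears (with n ≥ 2) at a(11).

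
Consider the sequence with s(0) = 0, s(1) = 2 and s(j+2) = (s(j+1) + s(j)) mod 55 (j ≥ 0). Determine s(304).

6

Computing terms: s(0) = 0,  s(1) = 2,  s(2) = 2,  s(3) = 4,  s(4) = 6,  s(5) = 10,  s(6) = 16,  s(7) = 26,  s(8) = 42,  s(9) = 13,  s(10) = 0,  s(11) = 13,  s(12) = 13,  s(13) = 26,  s(14) = 39,  s(15) = 10,  s(16) = 49,  s(17) = 4,  s(18) = 53,  s(19) = 2,  s(20) = 0,  s(21) = 2.
Since (s(20), s(21)) = (s(0), s(1)) = (0, 2) (two consecutive terms determine the rest), the sequence is periodic with period 20.
(304 - 0) mod 20 = 4, so s(304) = s(4) = 6.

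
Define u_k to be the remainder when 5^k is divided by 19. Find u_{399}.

11

Listing terms: u_0 = 1, u_1 = 5, u_2 = 6, u_3 = 11, u_4 = 17, u_5 = 9, u_6 = 7, u_7 = 16, u_8 = 4, u_9 = 1.
The sequence repeats with period 9.
(399 - 0) mod 9 = 3, so u_{399} = u_3 = 11.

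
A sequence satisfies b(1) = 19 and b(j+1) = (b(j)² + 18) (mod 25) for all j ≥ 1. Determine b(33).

We have b(1) = 19, b(2) = 4, b(3) = 9, b(4) = 24, b(5) = 19.
The sequence repeats with period 4.
So b(33) = b(1 + ((33-1) mod 4)) = b(1) = 19.

19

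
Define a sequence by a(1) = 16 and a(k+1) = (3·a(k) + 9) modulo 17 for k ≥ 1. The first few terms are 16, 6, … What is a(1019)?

15

We have a(1) = 16,  a(2) = 6,  a(3) = 10,  a(4) = 5,  a(5) = 7,  a(6) = 13,  a(7) = 14,  a(8) = 0,  a(9) = 9,  a(10) = 2,  a(11) = 15,  a(12) = 3,  a(13) = 1,  a(14) = 12,  a(15) = 11,  a(16) = 8,  a(17) = 16.
Since a(17) = a(1) = 16, the sequence is periodic with period 16.
(1019 - 1) mod 16 = 10, so a(1019) = a(11) = 15.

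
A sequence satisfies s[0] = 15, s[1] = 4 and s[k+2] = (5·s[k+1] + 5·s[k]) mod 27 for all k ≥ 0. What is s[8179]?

1

Computing terms: s[0] = 15,  s[1] = 4,  s[2] = 14,  s[3] = 9,  s[4] = 7,  s[5] = 26,  s[6] = 3,  s[7] = 10,  s[8] = 11,  s[9] = 24,  s[10] = 13,  s[11] = 23,  s[12] = 18,  s[13] = 16,  s[14] = 8,  s[15] = 12,  s[16] = 19,  s[17] = 20,  s[18] = 6,  s[19] = 22,  s[20] = 5,  s[21] = 0,  s[22] = 25,  s[23] = 17,  s[24] = 21,  s[25] = 1,  s[26] = 2,  s[27] = 15,  s[28] = 4.
The sequence repeats with period 27.
So s[8179] = s[0 + ((8179-0) mod 27)] = s[25] = 1.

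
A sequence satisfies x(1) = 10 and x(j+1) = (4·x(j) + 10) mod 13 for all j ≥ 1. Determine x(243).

Listing terms: x(1) = 10, x(2) = 11, x(3) = 2, x(4) = 5, x(5) = 4, x(6) = 0, x(7) = 10.
Since x(7) = x(1) = 10, the sequence is periodic with period 6.
(243 - 1) mod 6 = 2, so x(243) = x(3) = 2.

2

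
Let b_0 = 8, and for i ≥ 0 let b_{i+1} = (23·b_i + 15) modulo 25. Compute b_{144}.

3

b_0 = 8,  b_1 = 24,  b_2 = 17,  b_3 = 6,  b_4 = 3,  b_5 = 9,  b_6 = 22,  b_7 = 21,  b_8 = 23,  b_9 = 19,  b_{10} = 2,  b_{11} = 11,  b_{12} = 18,  b_{13} = 4,  b_{14} = 7,  b_{15} = 1,  b_{16} = 13,  b_{17} = 14,  b_{18} = 12,  b_{19} = 16,  b_{20} = 8.
The sequence repeats with period 20.
(144 - 0) mod 20 = 4, so b_{144} = b_4 = 3.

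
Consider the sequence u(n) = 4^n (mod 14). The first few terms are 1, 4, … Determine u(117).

8

u(0) = 1, u(1) = 4, u(2) = 2, u(3) = 8, u(4) = 4.
Since u(4) = u(1) = 4, the sequence is eventually periodic: after a pre-period of length 1 it cycles with period 3.
For n ≥ 1, u(n) depends only on (n - 1) mod 3. (117 - 1) mod 3 = 2, so u(117) = u(3) = 8.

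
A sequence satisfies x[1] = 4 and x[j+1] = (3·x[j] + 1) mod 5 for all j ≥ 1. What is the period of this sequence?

4

Listing terms: x[1] = 4,  x[2] = 3,  x[3] = 0,  x[4] = 1,  x[5] = 4.
Since x[5] = x[1] = 4, the sequence is periodic with period 4.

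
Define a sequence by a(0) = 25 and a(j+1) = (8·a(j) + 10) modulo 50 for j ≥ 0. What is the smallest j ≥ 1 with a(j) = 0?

4

Listing terms: a(0) = 25,  a(1) = 10,  a(2) = 40,  a(3) = 30,  a(4) = 0,  a(5) = 10.
Since a(5) = a(1) = 10, the sequence is eventually periodic: after a pre-period of length 1 it cycles with period 4.
The value 0 first appears (with j ≥ 1) at a(4).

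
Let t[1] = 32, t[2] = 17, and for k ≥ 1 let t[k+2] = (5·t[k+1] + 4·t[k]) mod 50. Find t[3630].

17

Listing terms: t[1] = 32, t[2] = 17, t[3] = 13, t[4] = 33, t[5] = 17, t[6] = 17, t[7] = 3, t[8] = 33, t[9] = 27, t[10] = 17, t[11] = 43, t[12] = 33, t[13] = 37, t[14] = 17, t[15] = 33, t[16] = 33, t[17] = 47, t[18] = 17, t[19] = 23, t[20] = 33, t[21] = 7, t[22] = 17, t[23] = 13.
Since (t[22], t[23]) = (t[2], t[3]) = (17, 13) (two consecutive terms determine the rest), the sequence is eventually periodic: after a pre-period of length 1 it cycles with period 20.
For k ≥ 2, t[k] depends only on (k - 2) mod 20. (3630 - 2) mod 20 = 8, so t[3630] = t[10] = 17.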